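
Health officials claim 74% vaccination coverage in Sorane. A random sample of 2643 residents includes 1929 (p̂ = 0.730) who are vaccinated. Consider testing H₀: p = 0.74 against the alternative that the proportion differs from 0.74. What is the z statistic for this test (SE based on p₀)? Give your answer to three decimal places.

p̂ = 1929/2643 = 0.729852.
SE = √(p₀(1−p₀)/n) = √(0.1924/2643) = 0.008532.
z = (0.729852 − 0.74)/0.008532 = -0.010148/0.008532 = -1.189.

z = -1.189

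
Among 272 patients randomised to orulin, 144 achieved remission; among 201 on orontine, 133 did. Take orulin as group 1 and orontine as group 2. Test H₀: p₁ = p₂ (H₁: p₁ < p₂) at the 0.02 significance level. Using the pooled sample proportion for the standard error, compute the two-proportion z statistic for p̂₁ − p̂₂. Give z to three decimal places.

z = -2.887

p̂₁ = 144/272 = 0.52941, p̂₂ = 133/201 = 0.66169.
Pooled p̂ = (144+133)/(272+201) = 277/473 = 0.58562.
SE = √(p̂(1−p̂)(1/n₁+1/n₂)) = √(0.58562·0.41438·0.00865159) = √(0.00209947) = 0.04582.
z = (0.52941 − 0.66169)/0.04582 = -0.13228/0.04582 = -2.887.
p-value = P(Z < -2.887) ≈ 0.0019. With α = 0.02, reject H₀.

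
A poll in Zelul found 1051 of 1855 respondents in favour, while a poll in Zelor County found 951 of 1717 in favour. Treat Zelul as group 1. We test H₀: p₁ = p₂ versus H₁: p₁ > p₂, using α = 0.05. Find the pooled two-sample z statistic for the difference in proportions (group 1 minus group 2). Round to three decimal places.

z = 0.764

p̂₁ = 1051/1855 = 0.566577, p̂₂ = 951/1717 = 0.553873.
Pooled p̂ = (1051+951)/(1855+1717) = 2002/3572 = 0.560470.
SE = √(0.246343 × 0.00112149) = 0.016621.
z = (0.566577 − 0.553873)/0.016621 = 0.012704/0.016621 = 0.764.
p-value = P(Z > 0.764) ≈ 0.2223. With α = 0.05, fail to reject H₀.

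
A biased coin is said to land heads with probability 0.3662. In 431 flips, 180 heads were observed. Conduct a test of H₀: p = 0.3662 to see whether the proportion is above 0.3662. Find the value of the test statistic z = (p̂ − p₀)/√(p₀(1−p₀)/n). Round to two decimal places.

z = 2.22

p̂ = 180/431 ≈ 0.4176.
Standard error under H₀: √(0.3662×0.6338/431) = 0.0232.
z = (0.4176 − 0.3662)/0.0232 = 0.0514/0.0232 = 2.22.
p-value = P(Z > 2.216) ≈ 0.0133.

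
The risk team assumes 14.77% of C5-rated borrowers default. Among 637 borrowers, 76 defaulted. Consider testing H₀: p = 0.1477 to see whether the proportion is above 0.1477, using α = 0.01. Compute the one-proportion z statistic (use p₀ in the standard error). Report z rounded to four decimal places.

z = -2.0196

p̂ = 76/637 = 0.119309.
Standard error under H₀: √(0.1477×0.8523/637) = 0.014058.
z = (0.119309 − 0.1477)/0.014058 = -0.028391/0.014058 = -2.0196.
p-value = P(Z > -2.020) ≈ 0.9783; since p > α = 0.01, fail to reject H₀.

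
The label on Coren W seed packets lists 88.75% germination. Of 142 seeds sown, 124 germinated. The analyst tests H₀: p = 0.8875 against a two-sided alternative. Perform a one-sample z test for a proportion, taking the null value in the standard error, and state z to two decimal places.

z = -0.54

p̂ = 124/142 = 0.8732.
Standard error under H₀: √(0.8875×0.1125/142) = 0.0265.
z = (0.8732 − 0.8875)/0.0265 = -0.0143/0.0265 = -0.54.
Two-sided p-value ≈ 2·Φ(−0.538) = 0.5907.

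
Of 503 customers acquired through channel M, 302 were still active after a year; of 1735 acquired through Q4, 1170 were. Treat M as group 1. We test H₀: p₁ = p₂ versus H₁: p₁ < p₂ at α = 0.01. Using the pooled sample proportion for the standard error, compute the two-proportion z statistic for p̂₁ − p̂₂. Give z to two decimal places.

z = -3.08

p̂₁ = 302/503 ≈ 0.6004, p̂₂ = 1170/1735 ≈ 0.6744.
Pooled p̂ = (302+1170)/(503+1735) = 1472/2238 = 0.6577.
SE = √(p̂(1−p̂)(1/n₁+1/n₂)) = √(0.6577·0.3423·0.00256444) = √(0.00057731) = 0.0240.
z = (0.6004 − 0.6744)/0.0240 = -0.0740/0.0240 = -3.08.
p-value = P(Z < -3.078) ≈ 0.0010. With α = 0.01, reject H₀.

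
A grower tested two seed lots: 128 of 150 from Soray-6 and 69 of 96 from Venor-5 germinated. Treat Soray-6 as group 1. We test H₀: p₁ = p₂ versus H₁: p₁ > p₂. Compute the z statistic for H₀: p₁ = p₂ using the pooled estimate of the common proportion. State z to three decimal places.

z = 2.578

p̂₁ = 128/150 ≈ 0.85333, p̂₂ = 69/96 ≈ 0.71875.
Pooled p̂ = (128+69)/(150+96) = 197/246 = 0.80081.
SE = √(0.159512 × 0.0170833) = 0.05220.
z = (0.85333 − 0.71875)/0.05220 = 0.13458/0.05220 = 2.578.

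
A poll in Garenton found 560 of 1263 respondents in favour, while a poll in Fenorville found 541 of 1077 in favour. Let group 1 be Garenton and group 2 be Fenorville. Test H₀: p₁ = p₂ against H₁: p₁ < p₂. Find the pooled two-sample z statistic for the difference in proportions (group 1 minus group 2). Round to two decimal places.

p̂₁ = 560/1263 ≈ 0.4434, p̂₂ = 541/1077 ≈ 0.5023.
Pooled p̂ = (560+541)/(1263+1077) = 1101/2340 = 0.4705.
SE = √(0.249131 × 0.00172027) = 0.0207.
z = (0.4434 − 0.5023)/0.0207 = -0.0589/0.0207 = -2.85.
p-value = P(Z < -2.847) ≈ 0.0022.

z = -2.85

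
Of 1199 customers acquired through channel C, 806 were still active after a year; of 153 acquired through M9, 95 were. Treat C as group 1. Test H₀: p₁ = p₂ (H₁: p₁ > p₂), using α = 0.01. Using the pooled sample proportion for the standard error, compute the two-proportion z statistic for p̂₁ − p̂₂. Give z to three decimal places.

z = 1.268

p̂₁ = 806/1199 = 0.67223, p̂₂ = 95/153 = 0.62092.
Pooled p̂ = (806+95)/(1199+153) = 901/1352 = 0.66642.
SE = √(p̂(1−p̂)(1/n₁+1/n₂)) = √(0.66642·0.33358·0.00736998) = √(0.00163838) = 0.04048.
z = (0.67223 − 0.62092)/0.04048 = 0.05131/0.04048 = 1.268.
p-value = P(Z > 1.268) ≈ 0.1025, so at α = 0.01 we fail to reject H₀.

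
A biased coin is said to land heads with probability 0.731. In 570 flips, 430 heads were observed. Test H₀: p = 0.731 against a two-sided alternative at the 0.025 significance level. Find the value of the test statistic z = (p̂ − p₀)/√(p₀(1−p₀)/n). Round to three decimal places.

p̂ = 430/570 = 0.754386.
Under H₀, SE = √(0.731·0.269/570) = √(0.000344981) = 0.018574.
z = (0.754386 − 0.731)/0.018574 = 0.023386/0.018574 = 1.259.
Two-sided p-value ≈ 2·Φ(−1.259) = 0.2080. With α = 0.025, fail to reject H₀.

z = 1.259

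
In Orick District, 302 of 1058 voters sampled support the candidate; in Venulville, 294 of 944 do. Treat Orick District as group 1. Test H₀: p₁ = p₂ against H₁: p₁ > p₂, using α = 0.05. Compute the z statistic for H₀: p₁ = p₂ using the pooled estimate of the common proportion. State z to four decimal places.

p̂₁ = 302/1058 = 0.285444, p̂₂ = 294/944 = 0.311441.
Pooled p̂ = (302+294)/(1058+944) = 596/2002 = 0.297702.
SE = √(0.209076 × 0.0020045) = 0.020472.
z = (0.285444 − 0.311441)/0.020472 = -0.025997/0.020472 = -1.2699.
p-value = P(Z > -1.270) ≈ 0.8979. With α = 0.05, fail to reject H₀.

z = -1.2699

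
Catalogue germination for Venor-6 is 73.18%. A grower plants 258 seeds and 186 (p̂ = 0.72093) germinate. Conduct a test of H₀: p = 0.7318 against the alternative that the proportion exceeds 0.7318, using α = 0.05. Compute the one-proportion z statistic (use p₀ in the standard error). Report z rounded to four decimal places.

z = -0.3941

p̂ = 186/258 = 0.720930.
Under H₀, SE = √(0.7318·0.2682/258) = √(0.000760732) = 0.027581.
z = (0.720930 − 0.7318)/0.027581 = -0.010870/0.027581 = -0.3941.
p-value = P(Z > -0.394) ≈ 0.6532. With α = 0.05, fail to reject H₀.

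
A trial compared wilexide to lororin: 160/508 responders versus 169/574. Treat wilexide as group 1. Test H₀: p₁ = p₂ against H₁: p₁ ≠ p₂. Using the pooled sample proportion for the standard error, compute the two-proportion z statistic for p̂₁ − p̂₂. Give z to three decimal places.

z = 0.733

p̂₁ = 160/508 = 0.31496, p̂₂ = 169/574 = 0.29443.
Pooled p̂ = (160+169)/(508+574) = 329/1082 = 0.30407.
SE = √(p̂(1−p̂)(1/n₁+1/n₂)) = √(0.30407·0.69593·0.00371066) = √(0.000785214) = 0.02802.
z = (0.31496 − 0.29443)/0.02802 = 0.02053/0.02802 = 0.733.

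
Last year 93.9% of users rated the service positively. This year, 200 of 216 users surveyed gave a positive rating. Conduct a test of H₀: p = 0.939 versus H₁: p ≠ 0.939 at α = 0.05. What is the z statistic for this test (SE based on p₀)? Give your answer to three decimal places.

z = -0.803

p̂ = 200/216 ≈ 0.92593.
Under H₀, SE = √(0.939·0.061/216) = √(0.000265181) = 0.01628.
z = (0.92593 − 0.939)/0.01628 = -0.01307/0.01628 = -0.803.
Two-sided p-value ≈ 2·Φ(−0.803) = 0.4221. With α = 0.05, fail to reject H₀.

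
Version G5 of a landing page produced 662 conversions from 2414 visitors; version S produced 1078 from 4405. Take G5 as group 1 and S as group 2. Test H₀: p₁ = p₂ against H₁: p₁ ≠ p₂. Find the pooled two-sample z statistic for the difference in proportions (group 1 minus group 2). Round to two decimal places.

z = 2.67

p̂₁ = 662/2414 = 0.27423, p̂₂ = 1078/4405 = 0.24472.
Pooled p̂ = (662+1078)/(2414+4405) = 1740/6819 = 0.25517.
SE = √(p̂(1−p̂)(1/n₁+1/n₂)) = √(0.25517·0.74483·0.000641265) = √(0.000121878) = 0.01104.
z = (0.27423 − 0.24472)/0.01104 = 0.02951/0.01104 = 2.67.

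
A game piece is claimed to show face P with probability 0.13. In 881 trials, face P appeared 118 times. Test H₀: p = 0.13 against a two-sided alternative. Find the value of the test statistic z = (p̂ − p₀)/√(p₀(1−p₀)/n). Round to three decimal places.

z = 0.348

p̂ = 118/881 = 0.13394.
SE = √(p₀(1−p₀)/n) = √(0.1131/881) = 0.01133.
z = (0.13394 − 0.13)/0.01133 = 0.00394/0.01133 = 0.348.
p-value = 2·P(Z > 0.348) ≈ 0.7281.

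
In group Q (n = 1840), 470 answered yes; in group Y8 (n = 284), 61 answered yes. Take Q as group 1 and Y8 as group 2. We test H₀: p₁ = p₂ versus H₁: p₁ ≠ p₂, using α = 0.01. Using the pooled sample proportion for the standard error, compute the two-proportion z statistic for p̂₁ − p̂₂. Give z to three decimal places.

p̂₁ = 470/1840 ≈ 0.25543, p̂₂ = 61/284 ≈ 0.21479.
Pooled p̂ = (470+61)/(1840+284) = 531/2124 = 0.25000.
SE = √(p̂(1−p̂)(1/n₁+1/n₂)) = √(0.25000·0.75000·0.00406461) = √(0.000762113) = 0.02761.
z = (0.25543 − 0.21479)/0.02761 = 0.04064/0.02761 = 1.472.
p-value = 2·P(Z > 1.472) ≈ 0.1409, so at α = 0.01 we fail to reject H₀.

z = 1.472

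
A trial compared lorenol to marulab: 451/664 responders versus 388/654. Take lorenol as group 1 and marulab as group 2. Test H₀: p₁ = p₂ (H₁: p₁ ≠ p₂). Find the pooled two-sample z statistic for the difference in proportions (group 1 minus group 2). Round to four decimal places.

p̂₁ = 451/664 = 0.6792169, p̂₂ = 388/654 = 0.5932722.
Pooled p̂ = (451+388)/(664+654) = 839/1318 = 0.6365706.
SE = √(p̂(1−p̂)(1/n₁+1/n₂)) = √(0.6365706·0.3634294·0.00303508) = √(0.00070216) = 0.0264983.
z = (0.6792169 − 0.5932722)/0.0264983 = 0.0859447/0.0264983 = 3.2434.
p-value = 2·P(Z > 3.243) ≈ 0.0012.

z = 3.2434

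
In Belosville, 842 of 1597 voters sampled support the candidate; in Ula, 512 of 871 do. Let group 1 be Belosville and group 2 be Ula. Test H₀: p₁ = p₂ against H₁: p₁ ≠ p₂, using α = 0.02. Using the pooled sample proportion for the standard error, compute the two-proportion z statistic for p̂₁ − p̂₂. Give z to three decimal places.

p̂₁ = 842/1597 = 0.52724, p̂₂ = 512/871 = 0.58783.
Pooled p̂ = (842+512)/(1597+871) = 1354/2468 = 0.54862.
SE = √(0.247636 × 0.00177428) = 0.02096.
z = (0.52724 − 0.58783)/0.02096 = -0.06059/0.02096 = -2.891.
p-value = 2·P(Z > 2.891) ≈ 0.0038. With α = 0.02, reject H₀.

z = -2.891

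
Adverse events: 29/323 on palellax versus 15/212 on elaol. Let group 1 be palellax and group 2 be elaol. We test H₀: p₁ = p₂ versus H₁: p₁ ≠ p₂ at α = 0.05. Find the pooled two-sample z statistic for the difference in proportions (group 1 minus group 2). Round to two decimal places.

p̂₁ = 29/323 = 0.0898, p̂₂ = 15/212 = 0.0708.
Pooled p̂ = (29+15)/(323+212) = 44/535 = 0.0822.
SE = √(p̂(1−p̂)(1/n₁+1/n₂)) = √(0.0822·0.9178·0.00781296) = √(0.000589715) = 0.0243.
z = (0.0898 − 0.0708)/0.0243 = 0.0190/0.0243 = 0.78.
Two-sided p-value ≈ 2·Φ(−0.784) = 0.4333, so at α = 0.05 we fail to reject H₀.

z = 0.78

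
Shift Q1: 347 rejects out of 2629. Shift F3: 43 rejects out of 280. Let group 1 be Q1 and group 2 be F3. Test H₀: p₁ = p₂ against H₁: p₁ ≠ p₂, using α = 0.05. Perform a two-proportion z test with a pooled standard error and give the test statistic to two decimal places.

p̂₁ = 347/2629 = 0.1320, p̂₂ = 43/280 = 0.1536.
Pooled p̂ = (347+43)/(2629+280) = 390/2909 = 0.1341.
SE = √(0.116093 × 0.0039518) = 0.0214.
z = (0.1320 − 0.1536)/0.0214 = -0.0216/0.0214 = -1.01.
p-value = 2·P(Z > 1.008) ≈ 0.3136; since p > α = 0.05, fail to reject H₀.

z = -1.01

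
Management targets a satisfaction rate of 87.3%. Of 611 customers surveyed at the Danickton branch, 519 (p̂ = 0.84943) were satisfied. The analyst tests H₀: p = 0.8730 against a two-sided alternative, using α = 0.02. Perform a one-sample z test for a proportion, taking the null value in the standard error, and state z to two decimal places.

z = -1.75

p̂ = 519/611 = 0.8494.
Under H₀, SE = √(0.873·0.127/611) = √(0.000181458) = 0.0135.
z = (0.8494 − 0.873)/0.0135 = -0.0236/0.0135 = -1.75.
Two-sided p-value ≈ 2·Φ(−1.750) = 0.0801; since p > α = 0.02, fail to reject H₀.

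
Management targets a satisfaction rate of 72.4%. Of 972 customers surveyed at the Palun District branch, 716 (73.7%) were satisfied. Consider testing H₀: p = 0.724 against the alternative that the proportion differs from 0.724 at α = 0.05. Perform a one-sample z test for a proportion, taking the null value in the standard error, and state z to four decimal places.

p̂ = 716/972 = 0.736626.
SE = √(p₀(1−p₀)/n) = √(0.19982/972) = 0.014338.
z = (0.736626 − 0.724)/0.014338 = 0.012626/0.014338 = 0.8806.
p-value = 2·P(Z > 0.881) ≈ 0.3786; since p > α = 0.05, fail to reject H₀.

z = 0.8806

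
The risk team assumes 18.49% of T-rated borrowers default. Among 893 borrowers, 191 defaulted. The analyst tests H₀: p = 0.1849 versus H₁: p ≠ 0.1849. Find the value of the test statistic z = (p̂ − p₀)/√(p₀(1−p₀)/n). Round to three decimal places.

p̂ = 191/893 = 0.213886.
Standard error under H₀: √(0.1849×0.8151/893) = 0.012991.
z = (0.213886 − 0.1849)/0.012991 = 0.028986/0.012991 = 2.231.
Two-sided p-value ≈ 2·Φ(−2.231) = 0.0257.

z = 2.231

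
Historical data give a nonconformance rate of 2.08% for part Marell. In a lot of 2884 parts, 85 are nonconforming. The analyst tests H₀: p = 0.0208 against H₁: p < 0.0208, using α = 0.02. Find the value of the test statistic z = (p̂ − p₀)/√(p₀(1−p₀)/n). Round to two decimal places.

p̂ = 85/2884 = 0.02947.
SE = √(p₀(1−p₀)/n) = √(0.020367/2884) = 0.00266.
z = (0.02947 − 0.0208)/0.00266 = 0.00867/0.00266 = 3.26.
p-value = P(Z < 3.264) ≈ 0.9994, so at α = 0.02 we fail to reject H₀.

z = 3.26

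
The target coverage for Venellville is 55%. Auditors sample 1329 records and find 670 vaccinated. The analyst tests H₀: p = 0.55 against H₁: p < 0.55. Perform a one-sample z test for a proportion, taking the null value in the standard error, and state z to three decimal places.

z = -3.361

p̂ = 670/1329 = 0.504138.
SE = √(p₀(1−p₀)/n) = √(0.2475/1329) = 0.013647.
z = (0.504138 − 0.55)/0.013647 = -0.045862/0.013647 = -3.361.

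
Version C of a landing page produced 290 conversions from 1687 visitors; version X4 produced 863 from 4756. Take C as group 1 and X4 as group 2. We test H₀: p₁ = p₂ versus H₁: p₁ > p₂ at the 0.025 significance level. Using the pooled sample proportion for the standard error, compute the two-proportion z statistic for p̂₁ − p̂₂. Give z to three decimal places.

p̂₁ = 290/1687 ≈ 0.171903, p̂₂ = 863/4756 ≈ 0.181455.
Pooled p̂ = (290+863)/(1687+4756) = 1153/6443 = 0.178954.
SE = √(0.146929 × 0.000803029) = 0.010862.
z = (0.171903 − 0.181455)/0.010862 = -0.009552/0.010862 = -0.879.
p-value = P(Z > -0.879) ≈ 0.8104. With α = 0.025, fail to reject H₀.

z = -0.879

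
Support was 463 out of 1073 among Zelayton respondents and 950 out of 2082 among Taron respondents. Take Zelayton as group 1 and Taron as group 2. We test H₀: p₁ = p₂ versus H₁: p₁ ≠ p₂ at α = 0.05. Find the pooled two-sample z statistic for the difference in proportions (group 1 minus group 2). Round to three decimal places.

z = -1.327

p̂₁ = 463/1073 ≈ 0.431500, p̂₂ = 950/2082 ≈ 0.456292.
Pooled p̂ = (463+950)/(1073+2082) = 1413/3155 = 0.447861.
SE = √(0.247281 × 0.00141227) = 0.018688.
z = (0.431500 − 0.456292)/0.018688 = -0.024792/0.018688 = -1.327.
Two-sided p-value ≈ 2·Φ(−1.327) = 0.1846; since p > α = 0.05, fail to reject H₀.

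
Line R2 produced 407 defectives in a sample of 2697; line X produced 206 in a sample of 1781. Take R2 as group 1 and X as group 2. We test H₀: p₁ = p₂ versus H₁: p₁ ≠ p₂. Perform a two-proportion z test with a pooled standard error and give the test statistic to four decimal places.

p̂₁ = 407/2697 = 0.1509084, p̂₂ = 206/1781 = 0.1156654.
Pooled p̂ = (407+206)/(2697+1781) = 613/4478 = 0.1368915.
SE = √(p̂(1−p̂)(1/n₁+1/n₂)) = √(0.1368915·0.8631085·0.000932265) = √(0.000110149) = 0.0104952.
z = (0.1509084 − 0.1156654)/0.0104952 = 0.0352430/0.0104952 = 3.3580.

z = 3.3580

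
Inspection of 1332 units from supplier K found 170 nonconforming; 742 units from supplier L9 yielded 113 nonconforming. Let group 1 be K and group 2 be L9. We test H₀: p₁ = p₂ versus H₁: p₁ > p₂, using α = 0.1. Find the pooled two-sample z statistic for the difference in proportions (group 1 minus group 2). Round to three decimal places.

p̂₁ = 170/1332 ≈ 0.127628, p̂₂ = 113/742 ≈ 0.152291.
Pooled p̂ = (170+113)/(1332+742) = 283/2074 = 0.136451.
SE = √(p̂(1−p̂)(1/n₁+1/n₂)) = √(0.136451·0.863549·0.00209846) = √(0.000247266) = 0.015725.
z = (0.127628 − 0.152291)/0.015725 = -0.024663/0.015725 = -1.568.
p-value = P(Z > -1.568) ≈ 0.9416; since p > α = 0.1, fail to reject H₀.

z = -1.568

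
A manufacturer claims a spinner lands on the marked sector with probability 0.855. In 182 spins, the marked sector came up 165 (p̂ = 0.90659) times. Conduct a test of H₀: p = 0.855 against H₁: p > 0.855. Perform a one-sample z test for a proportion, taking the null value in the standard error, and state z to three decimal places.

z = 1.977

p̂ = 165/182 ≈ 0.90659.
Under H₀, SE = √(0.855·0.145/182) = √(0.000681181) = 0.02610.
z = (0.90659 − 0.855)/0.02610 = 0.05159/0.02610 = 1.977.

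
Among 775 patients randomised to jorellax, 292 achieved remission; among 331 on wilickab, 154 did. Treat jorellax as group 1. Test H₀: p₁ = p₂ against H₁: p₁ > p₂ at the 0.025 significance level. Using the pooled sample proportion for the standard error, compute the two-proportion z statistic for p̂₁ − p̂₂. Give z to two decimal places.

z = -2.75

p̂₁ = 292/775 = 0.3768, p̂₂ = 154/331 = 0.4653.
Pooled p̂ = (292+154)/(775+331) = 446/1106 = 0.4033.
SE = √(p̂(1−p̂)(1/n₁+1/n₂)) = √(0.4033·0.5967·0.00431147) = √(0.00103751) = 0.0322.
z = (0.3768 − 0.4653)/0.0322 = -0.0885/0.0322 = -2.75.
p-value = P(Z > -2.747) ≈ 0.9970, so at α = 0.025 we fail to reject H₀.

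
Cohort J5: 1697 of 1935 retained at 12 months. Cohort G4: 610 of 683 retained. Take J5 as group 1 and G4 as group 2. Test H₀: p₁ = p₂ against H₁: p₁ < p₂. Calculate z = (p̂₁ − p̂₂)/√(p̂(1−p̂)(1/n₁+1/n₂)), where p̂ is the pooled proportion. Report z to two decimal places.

p̂₁ = 1697/1935 ≈ 0.8770, p̂₂ = 610/683 ≈ 0.8931.
Pooled p̂ = (1697+610)/(1935+683) = 2307/2618 = 0.8812.
SE = √(0.104681 × 0.00198092) = 0.0144.
z = (0.8770 − 0.8931)/0.0144 = -0.0161/0.0144 = -1.12.
p-value = P(Z < -1.119) ≈ 0.1315.

z = -1.12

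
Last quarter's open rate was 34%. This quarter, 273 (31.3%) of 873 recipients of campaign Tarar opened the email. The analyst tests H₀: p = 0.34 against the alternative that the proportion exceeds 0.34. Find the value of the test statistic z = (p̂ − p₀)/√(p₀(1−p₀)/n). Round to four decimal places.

p̂ = 273/873 = 0.3127148.
Under H₀, SE = √(0.34·0.66/873) = √(0.000257045) = 0.0160326.
z = (0.3127148 − 0.34)/0.0160326 = -0.0272852/0.0160326 = -1.7019.

z = -1.7019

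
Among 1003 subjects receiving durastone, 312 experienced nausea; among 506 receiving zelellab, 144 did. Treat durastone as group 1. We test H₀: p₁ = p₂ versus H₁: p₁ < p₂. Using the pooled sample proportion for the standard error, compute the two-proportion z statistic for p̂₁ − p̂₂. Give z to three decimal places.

p̂₁ = 312/1003 = 0.31107, p̂₂ = 144/506 = 0.28458.
Pooled p̂ = (312+144)/(1003+506) = 456/1509 = 0.30219.
SE = √(0.21087 × 0.00297329) = 0.02504.
z = (0.31107 − 0.28458)/0.02504 = 0.02649/0.02504 = 1.058.
p-value = P(Z < 1.058) ≈ 0.8549.

z = 1.058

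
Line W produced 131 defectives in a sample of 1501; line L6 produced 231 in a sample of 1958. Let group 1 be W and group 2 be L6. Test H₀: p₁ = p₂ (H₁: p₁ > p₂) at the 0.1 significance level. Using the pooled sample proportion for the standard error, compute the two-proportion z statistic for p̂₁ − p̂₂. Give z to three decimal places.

p̂₁ = 131/1501 = 0.08728, p̂₂ = 231/1958 = 0.11798.
Pooled p̂ = (131+231)/(1501+1958) = 362/3459 = 0.10465.
SE = √(0.093702 × 0.00117695) = 0.01050.
z = (0.08728 − 0.11798)/0.01050 = -0.03070/0.01050 = -2.924.
p-value = P(Z > -2.924) ≈ 0.9983, so at α = 0.1 we fail to reject H₀.

z = -2.924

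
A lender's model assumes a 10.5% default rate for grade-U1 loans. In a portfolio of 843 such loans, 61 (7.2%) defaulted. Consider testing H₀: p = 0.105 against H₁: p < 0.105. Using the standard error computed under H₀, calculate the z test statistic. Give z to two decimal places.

z = -3.09

p̂ = 61/843 = 0.07236.
SE = √(p₀(1−p₀)/n) = √(0.093975/843) = 0.01056.
z = (0.07236 − 0.105)/0.01056 = -0.03264/0.01056 = -3.09.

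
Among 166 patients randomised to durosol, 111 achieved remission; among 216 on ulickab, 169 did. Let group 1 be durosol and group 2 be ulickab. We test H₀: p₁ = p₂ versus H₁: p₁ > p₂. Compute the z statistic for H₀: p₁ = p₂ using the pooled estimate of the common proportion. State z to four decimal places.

z = -2.4907

p̂₁ = 111/166 ≈ 0.668675, p̂₂ = 169/216 ≈ 0.782407.
Pooled p̂ = (111+169)/(166+216) = 280/382 = 0.732984.
SE = √(p̂(1−p̂)(1/n₁+1/n₂)) = √(0.732984·0.267016·0.0106537) = √(0.00208513) = 0.045663.
z = (0.668675 − 0.782407)/0.045663 = -0.113732/0.045663 = -2.4907.
p-value = P(Z > -2.491) ≈ 0.9936.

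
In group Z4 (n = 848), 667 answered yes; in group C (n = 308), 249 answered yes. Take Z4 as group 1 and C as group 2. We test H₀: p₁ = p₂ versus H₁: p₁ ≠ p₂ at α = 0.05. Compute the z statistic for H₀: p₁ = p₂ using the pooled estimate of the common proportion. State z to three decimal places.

p̂₁ = 667/848 ≈ 0.78656, p̂₂ = 249/308 ≈ 0.80844.
Pooled p̂ = (667+249)/(848+308) = 916/1156 = 0.79239.
SE = √(0.16451 × 0.004426) = 0.02698.
z = (0.78656 − 0.80844)/0.02698 = -0.02188/0.02698 = -0.811.
p-value = 2·P(Z > 0.811) ≈ 0.4173, so at α = 0.05 we fail to reject H₀.

z = -0.811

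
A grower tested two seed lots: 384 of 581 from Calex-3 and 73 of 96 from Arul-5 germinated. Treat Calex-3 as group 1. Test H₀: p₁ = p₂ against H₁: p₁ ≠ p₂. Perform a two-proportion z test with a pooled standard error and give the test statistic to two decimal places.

z = -1.93

p̂₁ = 384/581 = 0.6609, p̂₂ = 73/96 = 0.7604.
Pooled p̂ = (384+73)/(581+96) = 457/677 = 0.6750.
SE = √(p̂(1−p̂)(1/n₁+1/n₂)) = √(0.6750·0.3250·0.0121378) = √(0.00266258) = 0.0516.
z = (0.6609 − 0.7604)/0.0516 = -0.0995/0.0516 = -1.93.
Two-sided p-value ≈ 2·Φ(−1.928) = 0.0539.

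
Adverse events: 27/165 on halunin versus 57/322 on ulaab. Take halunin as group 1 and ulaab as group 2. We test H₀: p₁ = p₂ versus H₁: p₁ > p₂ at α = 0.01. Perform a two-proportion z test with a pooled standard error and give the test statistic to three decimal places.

p̂₁ = 27/165 = 0.16364, p̂₂ = 57/322 = 0.17702.
Pooled p̂ = (27+57)/(165+322) = 84/487 = 0.17248.
SE = √(p̂(1−p̂)(1/n₁+1/n₂)) = √(0.17248·0.82752·0.0091662) = √(0.00130832) = 0.03617.
z = (0.16364 − 0.17702)/0.03617 = -0.01338/0.03617 = -0.370.
p-value = P(Z > -0.370) ≈ 0.6443; since p > α = 0.01, fail to reject H₀.

z = -0.370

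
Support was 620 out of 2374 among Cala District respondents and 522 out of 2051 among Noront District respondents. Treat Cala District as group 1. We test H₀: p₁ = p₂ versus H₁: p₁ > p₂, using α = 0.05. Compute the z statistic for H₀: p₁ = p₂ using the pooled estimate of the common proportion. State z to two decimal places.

p̂₁ = 620/2374 = 0.26116, p̂₂ = 522/2051 = 0.25451.
Pooled p̂ = (620+522)/(2374+2051) = 1142/4425 = 0.25808.
SE = √(p̂(1−p̂)(1/n₁+1/n₂)) = √(0.25808·0.74192·0.000908797) = √(0.000174011) = 0.01319.
z = (0.26116 − 0.25451)/0.01319 = 0.00665/0.01319 = 0.50.
p-value = P(Z > 0.504) ≈ 0.3070, so at α = 0.05 we fail to reject H₀.

z = 0.50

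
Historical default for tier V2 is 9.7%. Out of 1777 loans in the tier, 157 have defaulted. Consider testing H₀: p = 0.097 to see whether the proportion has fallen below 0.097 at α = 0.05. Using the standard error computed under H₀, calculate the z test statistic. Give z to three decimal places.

p̂ = 157/1777 = 0.08835.
Standard error under H₀: √(0.097×0.903/1777) = 0.00702.
z = (0.08835 − 0.097)/0.00702 = -0.00865/0.00702 = -1.232.
p-value = P(Z < -1.232) ≈ 0.1090. With α = 0.05, fail to reject H₀.

z = -1.232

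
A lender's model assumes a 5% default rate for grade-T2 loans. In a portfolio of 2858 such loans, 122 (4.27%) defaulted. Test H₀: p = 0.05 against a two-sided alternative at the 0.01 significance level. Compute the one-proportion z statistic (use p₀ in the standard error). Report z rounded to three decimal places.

z = -1.794

p̂ = 122/2858 ≈ 0.042687.
Under H₀, SE = √(0.05·0.95/2858) = √(1.662e-05) = 0.004077.
z = (0.042687 − 0.05)/0.004077 = -0.007313/0.004077 = -1.794.
Two-sided p-value ≈ 2·Φ(−1.794) = 0.0728, so at α = 0.01 we fail to reject H₀.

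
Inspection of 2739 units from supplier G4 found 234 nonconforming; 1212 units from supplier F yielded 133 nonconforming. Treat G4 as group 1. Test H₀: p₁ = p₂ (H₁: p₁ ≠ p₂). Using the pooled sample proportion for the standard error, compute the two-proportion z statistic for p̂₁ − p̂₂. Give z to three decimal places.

z = -2.427

p̂₁ = 234/2739 = 0.085433, p̂₂ = 133/1212 = 0.109736.
Pooled p̂ = (234+133)/(2739+1212) = 367/3951 = 0.092888.
SE = √(p̂(1−p̂)(1/n₁+1/n₂)) = √(0.092888·0.907112·0.00119018) = √(0.000100284) = 0.010014.
z = (0.085433 − 0.109736)/0.010014 = -0.024303/0.010014 = -2.427.
Two-sided p-value ≈ 2·Φ(−2.427) = 0.0152.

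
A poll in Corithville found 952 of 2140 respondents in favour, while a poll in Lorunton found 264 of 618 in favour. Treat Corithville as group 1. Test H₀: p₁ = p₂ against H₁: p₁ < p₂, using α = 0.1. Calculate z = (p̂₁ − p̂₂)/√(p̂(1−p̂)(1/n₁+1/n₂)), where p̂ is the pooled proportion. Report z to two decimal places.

z = 0.78

p̂₁ = 952/2140 = 0.4449, p̂₂ = 264/618 = 0.4272.
Pooled p̂ = (952+264)/(2140+618) = 1216/2758 = 0.4409.
SE = √(0.246507 × 0.00208541) = 0.0227.
z = (0.4449 − 0.4272)/0.0227 = 0.0177/0.0227 = 0.78.
p-value = P(Z < 0.780) ≈ 0.7822; since p > α = 0.1, fail to reject H₀.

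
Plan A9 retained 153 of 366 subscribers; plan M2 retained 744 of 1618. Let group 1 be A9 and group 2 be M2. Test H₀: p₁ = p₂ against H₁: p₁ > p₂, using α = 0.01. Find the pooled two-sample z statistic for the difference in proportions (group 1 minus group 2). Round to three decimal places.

p̂₁ = 153/366 = 0.41803, p̂₂ = 744/1618 = 0.45983.
Pooled p̂ = (153+744)/(366+1618) = 897/1984 = 0.45212.
SE = √(p̂(1−p̂)(1/n₁+1/n₂)) = √(0.45212·0.54788·0.00335029) = √(0.00082989) = 0.02881.
z = (0.41803 − 0.45983)/0.02881 = -0.04180/0.02881 = -1.451.
p-value = P(Z > -1.451) ≈ 0.9266, so at α = 0.01 we fail to reject H₀.

z = -1.451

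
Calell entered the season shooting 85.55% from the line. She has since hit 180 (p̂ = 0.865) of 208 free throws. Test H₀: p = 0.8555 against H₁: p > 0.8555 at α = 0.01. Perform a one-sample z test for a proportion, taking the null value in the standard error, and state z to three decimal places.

z = 0.405

p̂ = 180/208 = 0.86538.
SE = √(p₀(1−p₀)/n) = √(0.12362/208) = 0.02438.
z = (0.86538 − 0.8555)/0.02438 = 0.00988/0.02438 = 0.405.
p-value = P(Z > 0.405) ≈ 0.3426; since p > α = 0.01, fail to reject H₀.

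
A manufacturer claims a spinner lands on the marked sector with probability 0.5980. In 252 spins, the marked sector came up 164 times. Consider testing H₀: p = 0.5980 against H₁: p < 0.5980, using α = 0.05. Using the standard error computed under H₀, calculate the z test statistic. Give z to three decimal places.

p̂ = 164/252 ≈ 0.65079.
SE = √(p₀(1−p₀)/n) = √(0.2404/252) = 0.03089.
z = (0.65079 − 0.598)/0.03089 = 0.05279/0.03089 = 1.709.
p-value = P(Z < 1.709) ≈ 0.9563, so at α = 0.05 we fail to reject H₀.

z = 1.709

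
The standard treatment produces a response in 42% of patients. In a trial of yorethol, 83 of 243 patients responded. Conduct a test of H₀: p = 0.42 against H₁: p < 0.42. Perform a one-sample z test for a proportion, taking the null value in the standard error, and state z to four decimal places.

z = -2.4773

p̂ = 83/243 ≈ 0.341564.
Standard error under H₀: √(0.42×0.58/243) = 0.031662.
z = (0.341564 − 0.42)/0.031662 = -0.078436/0.031662 = -2.4773.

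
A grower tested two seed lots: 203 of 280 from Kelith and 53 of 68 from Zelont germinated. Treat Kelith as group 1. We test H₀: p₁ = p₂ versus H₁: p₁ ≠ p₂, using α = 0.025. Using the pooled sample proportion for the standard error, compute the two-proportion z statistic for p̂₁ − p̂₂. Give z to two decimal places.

p̂₁ = 203/280 = 0.7250, p̂₂ = 53/68 = 0.7794.
Pooled p̂ = (203+53)/(280+68) = 256/348 = 0.7356.
SE = √(0.194477 × 0.0182773) = 0.0596.
z = (0.7250 − 0.7794)/0.0596 = -0.0544/0.0596 = -0.91.
Two-sided p-value ≈ 2·Φ(−0.913) = 0.3614; since p > α = 0.025, fail to reject H₀.

z = -0.91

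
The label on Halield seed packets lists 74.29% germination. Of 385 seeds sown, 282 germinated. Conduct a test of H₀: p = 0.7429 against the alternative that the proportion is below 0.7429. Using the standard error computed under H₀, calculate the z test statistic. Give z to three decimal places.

p̂ = 282/385 = 0.73247.
Under H₀, SE = √(0.7429·0.2571/385) = √(0.000496103) = 0.02227.
z = (0.73247 − 0.7429)/0.02227 = -0.01043/0.02227 = -0.468.

z = -0.468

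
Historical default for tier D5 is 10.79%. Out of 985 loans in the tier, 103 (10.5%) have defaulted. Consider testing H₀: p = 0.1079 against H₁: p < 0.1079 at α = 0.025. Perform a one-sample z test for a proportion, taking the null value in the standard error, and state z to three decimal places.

p̂ = 103/985 = 0.10457.
Under H₀, SE = √(0.1079·0.8921/985) = √(9.77234e-05) = 0.00989.
z = (0.10457 − 0.1079)/0.00989 = -0.00333/0.00989 = -0.337.
p-value = P(Z < -0.337) ≈ 0.3681. With α = 0.025, fail to reject H₀.

z = -0.337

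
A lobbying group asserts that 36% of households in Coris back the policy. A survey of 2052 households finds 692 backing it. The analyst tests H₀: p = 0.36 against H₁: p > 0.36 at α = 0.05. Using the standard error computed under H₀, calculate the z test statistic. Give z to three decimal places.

z = -2.149

p̂ = 692/2052 ≈ 0.337232.
Under H₀, SE = √(0.36·0.64/2052) = √(0.000112281) = 0.010596.
z = (0.337232 − 0.36)/0.010596 = -0.022768/0.010596 = -2.149.
p-value = P(Z > -2.149) ≈ 0.9842. With α = 0.05, fail to reject H₀.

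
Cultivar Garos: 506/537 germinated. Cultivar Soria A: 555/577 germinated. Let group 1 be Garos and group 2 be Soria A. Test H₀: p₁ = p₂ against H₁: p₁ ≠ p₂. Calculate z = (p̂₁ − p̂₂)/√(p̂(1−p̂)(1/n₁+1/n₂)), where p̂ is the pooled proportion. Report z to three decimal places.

p̂₁ = 506/537 = 0.94227, p̂₂ = 555/577 = 0.96187.
Pooled p̂ = (506+555)/(537+577) = 1061/1114 = 0.95242.
SE = √(0.0453128 × 0.0035953) = 0.01276.
z = (0.94227 − 0.96187)/0.01276 = -0.01960/0.01276 = -1.536.
p-value = 2·P(Z > 1.536) ≈ 0.1246.

z = -1.536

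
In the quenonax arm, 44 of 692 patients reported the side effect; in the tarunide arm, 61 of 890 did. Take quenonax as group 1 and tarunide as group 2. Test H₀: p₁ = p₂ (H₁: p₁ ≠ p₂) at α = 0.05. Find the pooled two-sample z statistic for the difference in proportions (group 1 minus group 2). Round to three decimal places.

z = -0.393

p̂₁ = 44/692 ≈ 0.06358, p̂₂ = 61/890 ≈ 0.06854.
Pooled p̂ = (44+61)/(692+890) = 105/1582 = 0.06637.
SE = √(0.0619665 × 0.00256868) = 0.01262.
z = (0.06358 − 0.06854)/0.01262 = -0.00496/0.01262 = -0.393.
Two-sided p-value ≈ 2·Φ(−0.393) = 0.6945, so at α = 0.05 we fail to reject H₀.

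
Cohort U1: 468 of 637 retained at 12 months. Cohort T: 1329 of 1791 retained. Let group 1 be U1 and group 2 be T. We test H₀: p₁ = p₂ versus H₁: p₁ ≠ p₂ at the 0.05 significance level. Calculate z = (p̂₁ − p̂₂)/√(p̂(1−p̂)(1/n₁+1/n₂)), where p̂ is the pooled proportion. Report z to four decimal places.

p̂₁ = 468/637 = 0.734694, p̂₂ = 1329/1791 = 0.742044.
Pooled p̂ = (468+1329)/(637+1791) = 1797/2428 = 0.740115.
SE = √(p̂(1−p̂)(1/n₁+1/n₂)) = √(0.740115·0.259885·0.00212821) = √(0.000409349) = 0.020232.
z = (0.734694 − 0.742044)/0.020232 = -0.007350/0.020232 = -0.3633.
Two-sided p-value ≈ 2·Φ(−0.363) = 0.7164, so at α = 0.05 we fail to reject H₀.

z = -0.3633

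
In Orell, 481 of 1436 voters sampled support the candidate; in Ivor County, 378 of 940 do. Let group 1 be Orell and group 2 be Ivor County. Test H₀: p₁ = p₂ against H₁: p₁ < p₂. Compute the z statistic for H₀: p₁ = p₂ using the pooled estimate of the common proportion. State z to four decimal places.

p̂₁ = 481/1436 = 0.334958, p̂₂ = 378/940 = 0.402128.
Pooled p̂ = (481+378)/(1436+940) = 859/2376 = 0.361532.
SE = √(p̂(1−p̂)(1/n₁+1/n₂)) = √(0.361532·0.638468·0.00176021) = √(0.000406303) = 0.020157.
z = (0.334958 − 0.402128)/0.020157 = -0.067170/0.020157 = -3.3323.

z = -3.3323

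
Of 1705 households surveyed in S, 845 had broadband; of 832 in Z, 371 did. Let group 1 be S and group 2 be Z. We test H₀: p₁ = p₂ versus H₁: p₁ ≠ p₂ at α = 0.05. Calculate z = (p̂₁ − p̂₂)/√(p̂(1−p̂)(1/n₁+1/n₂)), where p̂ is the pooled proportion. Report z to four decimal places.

z = 2.3519

p̂₁ = 845/1705 ≈ 0.495601, p̂₂ = 371/832 ≈ 0.445913.
Pooled p̂ = (845+371)/(1705+832) = 1216/2537 = 0.479306.
SE = √(0.249572 × 0.00178843) = 0.021127.
z = (0.495601 − 0.445913)/0.021127 = 0.049688/0.021127 = 2.3519.
p-value = 2·P(Z > 2.352) ≈ 0.0187, so at α = 0.05 we reject H₀.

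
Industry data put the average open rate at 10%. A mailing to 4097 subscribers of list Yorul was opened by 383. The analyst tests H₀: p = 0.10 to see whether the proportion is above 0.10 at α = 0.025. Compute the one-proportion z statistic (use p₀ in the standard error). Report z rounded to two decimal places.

z = -1.39

p̂ = 383/4097 ≈ 0.09348.
Standard error under H₀: √(0.1×0.9/4097) = 0.00469.
z = (0.09348 − 0.1)/0.00469 = -0.00652/0.00469 = -1.39.
p-value = P(Z > -1.390) ≈ 0.9178; since p > α = 0.025, fail to reject H₀.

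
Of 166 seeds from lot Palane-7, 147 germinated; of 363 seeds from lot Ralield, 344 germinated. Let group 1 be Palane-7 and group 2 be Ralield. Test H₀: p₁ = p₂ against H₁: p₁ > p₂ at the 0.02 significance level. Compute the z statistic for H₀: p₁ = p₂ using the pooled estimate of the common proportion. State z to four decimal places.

p̂₁ = 147/166 = 0.885542, p̂₂ = 344/363 = 0.947658.
Pooled p̂ = (147+344)/(166+363) = 491/529 = 0.928166.
SE = √(p̂(1−p̂)(1/n₁+1/n₂)) = √(0.928166·0.071834·0.00877892) = √(0.000585322) = 0.024193.
z = (0.885542 − 0.947658)/0.024193 = -0.062116/0.024193 = -2.5675.
p-value = P(Z > -2.567) ≈ 0.9949, so at α = 0.02 we fail to reject H₀.

z = -2.5675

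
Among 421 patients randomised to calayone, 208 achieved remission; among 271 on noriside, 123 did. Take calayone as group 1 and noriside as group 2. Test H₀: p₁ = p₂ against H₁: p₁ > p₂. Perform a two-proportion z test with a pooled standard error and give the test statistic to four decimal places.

z = 1.0330

p̂₁ = 208/421 ≈ 0.494062, p̂₂ = 123/271 ≈ 0.453875.
Pooled p̂ = (208+123)/(421+271) = 331/692 = 0.478324.
SE = √(0.24953 × 0.00606533) = 0.038904.
z = (0.494062 − 0.453875)/0.038904 = 0.040187/0.038904 = 1.0330.
p-value = P(Z > 1.033) ≈ 0.1508.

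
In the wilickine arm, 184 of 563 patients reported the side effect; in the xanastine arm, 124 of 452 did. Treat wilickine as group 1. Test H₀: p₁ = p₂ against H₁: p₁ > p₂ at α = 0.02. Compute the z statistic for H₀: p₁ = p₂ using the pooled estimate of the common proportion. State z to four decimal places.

z = 1.8076

p̂₁ = 184/563 = 0.326821, p̂₂ = 124/452 = 0.274336.
Pooled p̂ = (184+124)/(563+452) = 308/1015 = 0.303448.
SE = √(p̂(1−p̂)(1/n₁+1/n₂)) = √(0.303448·0.696552·0.00398859) = √(0.000843058) = 0.029035.
z = (0.326821 − 0.274336)/0.029035 = 0.052485/0.029035 = 1.8076.
p-value = P(Z > 1.808) ≈ 0.0353. With α = 0.02, fail to reject H₀.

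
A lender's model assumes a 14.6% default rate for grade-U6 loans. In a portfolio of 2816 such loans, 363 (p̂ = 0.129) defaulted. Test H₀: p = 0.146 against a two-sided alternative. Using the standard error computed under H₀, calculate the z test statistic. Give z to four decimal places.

z = -2.5689

p̂ = 363/2816 = 0.1289062.
Under H₀, SE = √(0.146·0.854/2816) = √(4.4277e-05) = 0.0066541.
z = (0.1289062 − 0.146)/0.0066541 = -0.0170938/0.0066541 = -2.5689.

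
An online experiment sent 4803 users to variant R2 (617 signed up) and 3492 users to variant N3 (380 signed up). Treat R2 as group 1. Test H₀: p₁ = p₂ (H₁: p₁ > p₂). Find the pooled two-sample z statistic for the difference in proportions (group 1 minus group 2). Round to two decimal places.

p̂₁ = 617/4803 = 0.12846, p̂₂ = 380/3492 = 0.10882.
Pooled p̂ = (617+380)/(4803+3492) = 997/8295 = 0.12019.
SE = √(0.105747 × 0.000494572) = 0.00723.
z = (0.12846 − 0.10882)/0.00723 = 0.01964/0.00723 = 2.72.

z = 2.72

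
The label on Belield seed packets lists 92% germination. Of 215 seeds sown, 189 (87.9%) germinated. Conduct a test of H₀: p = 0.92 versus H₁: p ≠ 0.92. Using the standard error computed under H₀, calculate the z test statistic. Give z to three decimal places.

p̂ = 189/215 = 0.87907.
Standard error under H₀: √(0.92×0.08/215) = 0.01850.
z = (0.87907 − 0.92)/0.01850 = -0.04093/0.01850 = -2.212.
p-value = 2·P(Z > 2.212) ≈ 0.0270.

z = -2.212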